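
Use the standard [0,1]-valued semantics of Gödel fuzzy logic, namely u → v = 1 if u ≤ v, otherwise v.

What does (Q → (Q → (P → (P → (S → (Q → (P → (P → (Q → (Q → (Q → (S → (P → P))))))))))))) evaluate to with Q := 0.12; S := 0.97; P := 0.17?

1.00

(P → P): 0.17 ≤ 0.17, so result = 1
(S → (P → P)): 0.97 ≤ 1, so result = 1
(Q → (S → (P → P))): 0.12 ≤ 1, so result = 1
(Q → (Q → (S → (P → P)))): 0.12 ≤ 1, so result = 1
(Q → (Q → (Q → (S → (P → P))))): 0.12 ≤ 1, so result = 1
(P → (Q → (Q → (Q → (S → (P → P)))))): 0.17 ≤ 1, so result = 1
(P → (P → (Q → (Q → (Q → (S → (P → P))))))): 0.17 ≤ 1, so result = 1
(Q → (P → (P → (Q → (Q → (Q → (S → (P → P)))))))): 0.12 ≤ 1, so result = 1
(S → (Q → (P → (P → (Q → (Q → (Q → (S → (P → P))))))))): 0.97 ≤ 1, so result = 1
(P → (S → (Q → (P → (P → (Q → (Q → (Q → (S → (P → P)))))))))): 0.17 ≤ 1, so result = 1
(P → (P → (S → (Q → (P → (P → (Q → (Q → (Q → (S → (P → P))))))))))): 0.17 ≤ 1, so result = 1
(Q → (P → (P → (S → (Q → (P → (P → (Q → (Q → (Q → (S → (P → P)))))))))))): 0.12 ≤ 1, so result = 1
(Q → (Q → (P → (P → (S → (Q → (P → (P → (Q → (Q → (Q → (S → (P → P))))))))))))): 0.12 ≤ 1, so result = 1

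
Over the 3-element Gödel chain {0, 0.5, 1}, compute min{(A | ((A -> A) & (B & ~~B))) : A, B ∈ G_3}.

The minimum is attained at A = 0, B = 0:
  (A -> A): 0 ≤ 0, so result = 1
  ~B: Gödel ¬ of 0 = 1 (operand is 0)
  ~~B: Gödel ¬ of 1 = 0 (operand ≠ 0)
  (B & ~~B) = min(0, 0) = 0
  ((A -> A) & (B & ~~B)) = min(1, 0) = 0
  (A | ((A -> A) & (B & ~~B))) = max(0, 0) = 0
Checking all 9 assignments confirms none give a value below 0.00.

0.00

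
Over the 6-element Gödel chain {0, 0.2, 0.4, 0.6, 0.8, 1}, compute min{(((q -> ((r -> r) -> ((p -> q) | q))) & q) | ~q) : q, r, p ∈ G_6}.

The minimum is attained at q = 0.2, r = 0, p = 0:
  (r -> r): 0 ≤ 0, so result = 1
  (p -> q): 0 ≤ 0.2, so result = 1
  ((p -> q) | q) = max(1, 0.2) = 1
  ((r -> r) -> ((p -> q) | q)): 1 ≤ 1, so result = 1
  (q -> ((r -> r) -> ((p -> q) | q))): 0.2 ≤ 1, so result = 1
  ((q -> ((r -> r) -> ((p -> q) | q))) & q) = min(1, 0.2) = 0.2
  ~q: Gödel ¬ of 0.2 = 0 (operand ≠ 0)
  (((q -> ((r -> r) -> ((p -> q) | q))) & q) | ~q) = max(0.2, 0) = 0.2
Checking all 216 assignments confirms none give a value below 0.20.

0.20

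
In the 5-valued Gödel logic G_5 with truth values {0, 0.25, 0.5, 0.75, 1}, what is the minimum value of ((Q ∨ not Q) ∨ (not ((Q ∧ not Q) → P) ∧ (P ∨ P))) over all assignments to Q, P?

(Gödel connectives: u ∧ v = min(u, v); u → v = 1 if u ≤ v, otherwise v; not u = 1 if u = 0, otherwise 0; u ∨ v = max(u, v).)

The minimum is attained at Q = 0.25, P = 0:
  not Q: Gödel ¬ of 0.25 = 0 (operand ≠ 0)
  (Q ∨ not Q) = max(0.25, 0) = 0.25
  not Q: Gödel ¬ of 0.25 = 0 (operand ≠ 0)
  (Q ∧ not Q) = min(0.25, 0) = 0
  ((Q ∧ not Q) → P): 0 ≤ 0, so result = 1
  not ((Q ∧ not Q) → P): Gödel ¬ of 1 = 0 (operand ≠ 0)
  (P ∨ P) = max(0, 0) = 0
  (not ((Q ∧ not Q) → P) ∧ (P ∨ P)) = min(0, 0) = 0
  ((Q ∨ not Q) ∨ (not ((Q ∧ not Q) → P) ∧ (P ∨ P))) = max(0.25, 0) = 0.25
Checking all 25 assignments confirms none give a value below 0.25.

0.25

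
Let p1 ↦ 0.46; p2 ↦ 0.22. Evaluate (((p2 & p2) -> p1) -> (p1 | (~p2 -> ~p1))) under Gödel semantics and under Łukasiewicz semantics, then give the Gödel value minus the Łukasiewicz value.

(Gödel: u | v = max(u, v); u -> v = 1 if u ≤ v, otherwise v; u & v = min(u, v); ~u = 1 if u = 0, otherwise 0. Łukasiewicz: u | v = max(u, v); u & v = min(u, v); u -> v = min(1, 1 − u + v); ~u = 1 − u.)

0.24

Gödel evaluation:
  (p2 & p2) = min(0.22, 0.22) = 0.22
  ((p2 & p2) -> p1): 0.22 ≤ 0.46, so result = 1
  ~p2: Gödel ¬ of 0.22 = 0 (operand ≠ 0)
  ~p1: Gödel ¬ of 0.46 = 0 (operand ≠ 0)
  (~p2 -> ~p1): 0 ≤ 0, so result = 1
  (p1 | (~p2 -> ~p1)) = max(0.46, 1) = 1
  (((p2 & p2) -> p1) -> (p1 | (~p2 -> ~p1))): 1 ≤ 1, so result = 1
  Gödel value = 1
Łukasiewicz evaluation:
  (p2 & p2) = min(0.22, 0.22) = 0.22
  ((p2 & p2) -> p1): min(1, 1 − 0.22 + 0.46) = 1
  ~p2: Łukasiewicz ¬ gives 1 − 0.22 = 0.78
  ~p1: Łukasiewicz ¬ gives 1 − 0.46 = 0.54
  (~p2 -> ~p1): min(1, 1 − 0.78 + 0.54) = 0.76
  (p1 | (~p2 -> ~p1)) = max(0.46, 0.76) = 0.76
  (((p2 & p2) -> p1) -> (p1 | (~p2 -> ~p1))): min(1, 1 − 1 + 0.76) = 0.76
  Łukasiewicz value = 0.76
Difference: 1 − 0.76 = 0.24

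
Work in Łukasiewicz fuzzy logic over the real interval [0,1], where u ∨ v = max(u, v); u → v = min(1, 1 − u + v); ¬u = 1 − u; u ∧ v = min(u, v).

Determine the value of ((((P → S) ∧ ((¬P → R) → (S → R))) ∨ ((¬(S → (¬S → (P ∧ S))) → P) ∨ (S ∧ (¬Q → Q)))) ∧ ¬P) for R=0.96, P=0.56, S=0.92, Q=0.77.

(P → S): min(1, 1 − 0.56 + 0.92) = 1
¬P: Łukasiewicz ¬ gives 1 − 0.56 = 0.44
(¬P → R): min(1, 1 − 0.44 + 0.96) = 1
(S → R): min(1, 1 − 0.92 + 0.96) = 1
((¬P → R) → (S → R)): min(1, 1 − 1 + 1) = 1
((P → S) ∧ ((¬P → R) → (S → R))) = min(1, 1) = 1
¬S: Łukasiewicz ¬ gives 1 − 0.92 = 0.08
(P ∧ S) = min(0.56, 0.92) = 0.56
(¬S → (P ∧ S)): min(1, 1 − 0.08 + 0.56) = 1
(S → (¬S → (P ∧ S))): min(1, 1 − 0.92 + 1) = 1
¬(S → (¬S → (P ∧ S))): Łukasiewicz ¬ gives 1 − 1 = 0
(¬(S → (¬S → (P ∧ S))) → P): min(1, 1 − 0 + 0.56) = 1
¬Q: Łukasiewicz ¬ gives 1 − 0.77 = 0.23
(¬Q → Q): min(1, 1 − 0.23 + 0.77) = 1
(S ∧ (¬Q → Q)) = min(0.92, 1) = 0.92
((¬(S → (¬S → (P ∧ S))) → P) ∨ (S ∧ (¬Q → Q))) = max(1, 0.92) = 1
(((P → S) ∧ ((¬P → R) → (S → R))) ∨ ((¬(S → (¬S → (P ∧ S))) → P) ∨ (S ∧ (¬Q → Q)))) = max(1, 1) = 1
¬P: Łukasiewicz ¬ gives 1 − 0.56 = 0.44
((((P → S) ∧ ((¬P → R) → (S → R))) ∨ ((¬(S → (¬S → (P ∧ S))) → P) ∨ (S ∧ (¬Q → Q)))) ∧ ¬P) = min(1, 0.44) = 0.44

0.44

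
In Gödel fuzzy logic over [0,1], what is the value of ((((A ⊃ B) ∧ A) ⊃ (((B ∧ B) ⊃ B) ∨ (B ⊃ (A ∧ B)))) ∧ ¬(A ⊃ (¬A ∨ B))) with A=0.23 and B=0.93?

0.00

(A ⊃ B): 0.23 ≤ 0.93, so result = 1
((A ⊃ B) ∧ A) = min(1, 0.23) = 0.23
(B ∧ B) = min(0.93, 0.93) = 0.93
((B ∧ B) ⊃ B): 0.93 ≤ 0.93, so result = 1
(A ∧ B) = min(0.23, 0.93) = 0.23
(B ⊃ (A ∧ B)): 0.93 > 0.23, so result = 0.23
(((B ∧ B) ⊃ B) ∨ (B ⊃ (A ∧ B))) = max(1, 0.23) = 1
(((A ⊃ B) ∧ A) ⊃ (((B ∧ B) ⊃ B) ∨ (B ⊃ (A ∧ B)))): 0.23 ≤ 1, so result = 1
¬A: Gödel ¬ of 0.23 = 0 (operand ≠ 0)
(¬A ∨ B) = max(0, 0.93) = 0.93
(A ⊃ (¬A ∨ B)): 0.23 ≤ 0.93, so result = 1
¬(A ⊃ (¬A ∨ B)): Gödel ¬ of 1 = 0 (operand ≠ 0)
((((A ⊃ B) ∧ A) ⊃ (((B ∧ B) ⊃ B) ∨ (B ⊃ (A ∧ B)))) ∧ ¬(A ⊃ (¬A ∨ B))) = min(1, 0) = 0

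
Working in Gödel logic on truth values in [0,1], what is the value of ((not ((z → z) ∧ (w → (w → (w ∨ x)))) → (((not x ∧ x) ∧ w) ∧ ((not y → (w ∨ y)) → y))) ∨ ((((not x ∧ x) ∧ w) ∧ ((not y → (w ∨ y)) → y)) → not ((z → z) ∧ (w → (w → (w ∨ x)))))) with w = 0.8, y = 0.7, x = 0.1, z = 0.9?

1.00

(z → z): 0.9 ≤ 0.9, so result = 1
(w ∨ x) = max(0.8, 0.1) = 0.8
(w → (w ∨ x)): 0.8 ≤ 0.8, so result = 1
(w → (w → (w ∨ x))): 0.8 ≤ 1, so result = 1
((z → z) ∧ (w → (w → (w ∨ x)))) = min(1, 1) = 1
not ((z → z) ∧ (w → (w → (w ∨ x)))): Gödel ¬ of 1 = 0 (operand ≠ 0)
not x: Gödel ¬ of 0.1 = 0 (operand ≠ 0)
(not x ∧ x) = min(0, 0.1) = 0
((not x ∧ x) ∧ w) = min(0, 0.8) = 0
not y: Gödel ¬ of 0.7 = 0 (operand ≠ 0)
(w ∨ y) = max(0.8, 0.7) = 0.8
(not y → (w ∨ y)): 0 ≤ 0.8, so result = 1
((not y → (w ∨ y)) → y): 1 > 0.7, so result = 0.7
(((not x ∧ x) ∧ w) ∧ ((not y → (w ∨ y)) → y)) = min(0, 0.7) = 0
(not ((z → z) ∧ (w → (w → (w ∨ x)))) → (((not x ∧ x) ∧ w) ∧ ((not y → (w ∨ y)) → y))): 0 ≤ 0, so result = 1
not x: Gödel ¬ of 0.1 = 0 (operand ≠ 0)
(not x ∧ x) = min(0, 0.1) = 0
((not x ∧ x) ∧ w) = min(0, 0.8) = 0
not y: Gödel ¬ of 0.7 = 0 (operand ≠ 0)
(w ∨ y) = max(0.8, 0.7) = 0.8
(not y → (w ∨ y)): 0 ≤ 0.8, so result = 1
((not y → (w ∨ y)) → y): 1 > 0.7, so result = 0.7
(((not x ∧ x) ∧ w) ∧ ((not y → (w ∨ y)) → y)) = min(0, 0.7) = 0
(z → z): 0.9 ≤ 0.9, so result = 1
(w ∨ x) = max(0.8, 0.1) = 0.8
(w → (w ∨ x)): 0.8 ≤ 0.8, so result = 1
(w → (w → (w ∨ x))): 0.8 ≤ 1, so result = 1
((z → z) ∧ (w → (w → (w ∨ x)))) = min(1, 1) = 1
not ((z → z) ∧ (w → (w → (w ∨ x)))): Gödel ¬ of 1 = 0 (operand ≠ 0)
((((not x ∧ x) ∧ w) ∧ ((not y → (w ∨ y)) → y)) → not ((z → z) ∧ (w → (w → (w ∨ x))))): 0 ≤ 0, so result = 1
((not ((z → z) ∧ (w → (w → (w ∨ x)))) → (((not x ∧ x) ∧ w) ∧ ((not y → (w ∨ y)) → y))) ∨ ((((not x ∧ x) ∧ w) ∧ ((not y → (w ∨ y)) → y)) → not ((z → z) ∧ (w → (w → (w ∨ x)))))) = max(1, 1) = 1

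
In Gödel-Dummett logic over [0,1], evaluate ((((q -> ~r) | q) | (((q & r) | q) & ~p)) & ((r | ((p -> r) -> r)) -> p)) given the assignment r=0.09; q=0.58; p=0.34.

~r: Gödel ¬ of 0.09 = 0 (operand ≠ 0)
(q -> ~r): 0.58 > 0, so result = 0
((q -> ~r) | q) = max(0, 0.58) = 0.58
(q & r) = min(0.58, 0.09) = 0.09
((q & r) | q) = max(0.09, 0.58) = 0.58
~p: Gödel ¬ of 0.34 = 0 (operand ≠ 0)
(((q & r) | q) & ~p) = min(0.58, 0) = 0
(((q -> ~r) | q) | (((q & r) | q) & ~p)) = max(0.58, 0) = 0.58
(p -> r): 0.34 > 0.09, so result = 0.09
((p -> r) -> r): 0.09 ≤ 0.09, so result = 1
(r | ((p -> r) -> r)) = max(0.09, 1) = 1
((r | ((p -> r) -> r)) -> p): 1 > 0.34, so result = 0.34
((((q -> ~r) | q) | (((q & r) | q) & ~p)) & ((r | ((p -> r) -> r)) -> p)) = min(0.58, 0.34) = 0.34

0.34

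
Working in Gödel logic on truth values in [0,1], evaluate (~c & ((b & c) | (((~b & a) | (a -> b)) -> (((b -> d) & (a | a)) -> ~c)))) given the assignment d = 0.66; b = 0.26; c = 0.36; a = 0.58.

~c: Gödel ¬ of 0.36 = 0 (operand ≠ 0)
(b & c) = min(0.26, 0.36) = 0.26
~b: Gödel ¬ of 0.26 = 0 (operand ≠ 0)
(~b & a) = min(0, 0.58) = 0
(a -> b): 0.58 > 0.26, so result = 0.26
((~b & a) | (a -> b)) = max(0, 0.26) = 0.26
(b -> d): 0.26 ≤ 0.66, so result = 1
(a | a) = max(0.58, 0.58) = 0.58
((b -> d) & (a | a)) = min(1, 0.58) = 0.58
~c: Gödel ¬ of 0.36 = 0 (operand ≠ 0)
(((b -> d) & (a | a)) -> ~c): 0.58 > 0, so result = 0
(((~b & a) | (a -> b)) -> (((b -> d) & (a | a)) -> ~c)): 0.26 > 0, so result = 0
((b & c) | (((~b & a) | (a -> b)) -> (((b -> d) & (a | a)) -> ~c))) = max(0.26, 0) = 0.26
(~c & ((b & c) | (((~b & a) | (a -> b)) -> (((b -> d) & (a | a)) -> ~c)))) = min(0, 0.26) = 0

0.00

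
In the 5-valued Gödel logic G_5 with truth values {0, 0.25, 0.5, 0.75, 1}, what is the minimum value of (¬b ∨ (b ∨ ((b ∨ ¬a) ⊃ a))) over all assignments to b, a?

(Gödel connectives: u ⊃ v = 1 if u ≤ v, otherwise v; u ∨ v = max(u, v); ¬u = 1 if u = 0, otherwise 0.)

The minimum is attained at b = 0.25, a = 0:
  ¬b: Gödel ¬ of 0.25 = 0 (operand ≠ 0)
  ¬a: Gödel ¬ of 0 = 1 (operand is 0)
  (b ∨ ¬a) = max(0.25, 1) = 1
  ((b ∨ ¬a) ⊃ a): 1 > 0, so result = 0
  (b ∨ ((b ∨ ¬a) ⊃ a)) = max(0.25, 0) = 0.25
  (¬b ∨ (b ∨ ((b ∨ ¬a) ⊃ a))) = max(0, 0.25) = 0.25
Checking all 25 assignments confirms none give a value below 0.25.

0.25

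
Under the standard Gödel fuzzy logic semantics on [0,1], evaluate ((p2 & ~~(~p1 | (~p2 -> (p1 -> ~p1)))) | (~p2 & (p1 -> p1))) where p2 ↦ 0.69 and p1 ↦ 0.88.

~p1: Gödel ¬ of 0.88 = 0 (operand ≠ 0)
~p2: Gödel ¬ of 0.69 = 0 (operand ≠ 0)
~p1: Gödel ¬ of 0.88 = 0 (operand ≠ 0)
(p1 -> ~p1): 0.88 > 0, so result = 0
(~p2 -> (p1 -> ~p1)): 0 ≤ 0, so result = 1
(~p1 | (~p2 -> (p1 -> ~p1))) = max(0, 1) = 1
~(~p1 | (~p2 -> (p1 -> ~p1))): Gödel ¬ of 1 = 0 (operand ≠ 0)
~~(~p1 | (~p2 -> (p1 -> ~p1))): Gödel ¬ of 0 = 1 (operand is 0)
(p2 & ~~(~p1 | (~p2 -> (p1 -> ~p1)))) = min(0.69, 1) = 0.69
~p2: Gödel ¬ of 0.69 = 0 (operand ≠ 0)
(p1 -> p1): 0.88 ≤ 0.88, so result = 1
(~p2 & (p1 -> p1)) = min(0, 1) = 0
((p2 & ~~(~p1 | (~p2 -> (p1 -> ~p1)))) | (~p2 & (p1 -> p1))) = max(0.69, 0) = 0.69

0.69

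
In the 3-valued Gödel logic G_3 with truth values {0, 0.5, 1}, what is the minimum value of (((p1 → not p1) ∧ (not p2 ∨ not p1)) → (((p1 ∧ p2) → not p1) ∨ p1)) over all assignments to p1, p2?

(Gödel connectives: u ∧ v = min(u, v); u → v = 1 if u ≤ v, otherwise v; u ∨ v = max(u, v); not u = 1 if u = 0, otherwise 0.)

Every assignment gives 1. For instance at p1 = 0, p2 = 0:
  not p1: Gödel ¬ of 0 = 1 (operand is 0)
  (p1 → not p1): 0 ≤ 1, so result = 1
  not p2: Gödel ¬ of 0 = 1 (operand is 0)
  not p1: Gödel ¬ of 0 = 1 (operand is 0)
  (not p2 ∨ not p1) = max(1, 1) = 1
  ((p1 → not p1) ∧ (not p2 ∨ not p1)) = min(1, 1) = 1
  (p1 ∧ p2) = min(0, 0) = 0
  not p1: Gödel ¬ of 0 = 1 (operand is 0)
  ((p1 ∧ p2) → not p1): 0 ≤ 1, so result = 1
  (((p1 ∧ p2) → not p1) ∨ p1) = max(1, 0) = 1
  (((p1 → not p1) ∧ (not p2 ∨ not p1)) → (((p1 ∧ p2) → not p1) ∨ p1)): 1 ≤ 1, so result = 1
All 9 assignments give value 1 — the formula is a G_3-tautology.

1.00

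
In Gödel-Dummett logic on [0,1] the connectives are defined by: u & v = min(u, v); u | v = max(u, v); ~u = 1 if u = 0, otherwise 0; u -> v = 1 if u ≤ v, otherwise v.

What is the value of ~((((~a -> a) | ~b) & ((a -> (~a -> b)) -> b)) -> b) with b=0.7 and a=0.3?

0.00

~a: Gödel ¬ of 0.3 = 0 (operand ≠ 0)
(~a -> a): 0 ≤ 0.3, so result = 1
~b: Gödel ¬ of 0.7 = 0 (operand ≠ 0)
((~a -> a) | ~b) = max(1, 0) = 1
~a: Gödel ¬ of 0.3 = 0 (operand ≠ 0)
(~a -> b): 0 ≤ 0.7, so result = 1
(a -> (~a -> b)): 0.3 ≤ 1, so result = 1
((a -> (~a -> b)) -> b): 1 > 0.7, so result = 0.7
(((~a -> a) | ~b) & ((a -> (~a -> b)) -> b)) = min(1, 0.7) = 0.7
((((~a -> a) | ~b) & ((a -> (~a -> b)) -> b)) -> b): 0.7 ≤ 0.7, so result = 1
~((((~a -> a) | ~b) & ((a -> (~a -> b)) -> b)) -> b): Gödel ¬ of 1 = 0 (operand ≠ 0)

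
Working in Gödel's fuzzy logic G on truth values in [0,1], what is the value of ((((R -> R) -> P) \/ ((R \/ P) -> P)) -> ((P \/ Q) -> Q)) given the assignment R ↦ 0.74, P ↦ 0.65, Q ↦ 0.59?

(R -> R): 0.74 ≤ 0.74, so result = 1
((R -> R) -> P): 1 > 0.65, so result = 0.65
(R \/ P) = max(0.74, 0.65) = 0.74
((R \/ P) -> P): 0.74 > 0.65, so result = 0.65
(((R -> R) -> P) \/ ((R \/ P) -> P)) = max(0.65, 0.65) = 0.65
(P \/ Q) = max(0.65, 0.59) = 0.65
((P \/ Q) -> Q): 0.65 > 0.59, so result = 0.59
((((R -> R) -> P) \/ ((R \/ P) -> P)) -> ((P \/ Q) -> Q)): 0.65 > 0.59, so result = 0.59

0.59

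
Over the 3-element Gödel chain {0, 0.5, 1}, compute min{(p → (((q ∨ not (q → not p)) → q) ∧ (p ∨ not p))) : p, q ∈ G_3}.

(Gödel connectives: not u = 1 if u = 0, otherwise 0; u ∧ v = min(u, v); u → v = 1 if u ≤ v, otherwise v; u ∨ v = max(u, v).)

The minimum is attained at p = 1, q = 0.5:
  not p: Gödel ¬ of 1 = 0 (operand ≠ 0)
  (q → not p): 0.5 > 0, so result = 0
  not (q → not p): Gödel ¬ of 0 = 1 (operand is 0)
  (q ∨ not (q → not p)) = max(0.5, 1) = 1
  ((q ∨ not (q → not p)) → q): 1 > 0.5, so result = 0.5
  not p: Gödel ¬ of 1 = 0 (operand ≠ 0)
  (p ∨ not p) = max(1, 0) = 1
  (((q ∨ not (q → not p)) → q) ∧ (p ∨ not p)) = min(0.5, 1) = 0.5
  (p → (((q ∨ not (q → not p)) → q) ∧ (p ∨ not p))): 1 > 0.5, so result = 0.5
Checking all 9 assignments confirms none give a value below 0.50.

0.50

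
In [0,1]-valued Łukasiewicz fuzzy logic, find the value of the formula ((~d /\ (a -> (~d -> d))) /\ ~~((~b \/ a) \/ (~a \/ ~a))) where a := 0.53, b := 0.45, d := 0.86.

~d: Łukasiewicz ¬ gives 1 − 0.86 = 0.14
~d: Łukasiewicz ¬ gives 1 − 0.86 = 0.14
(~d -> d): min(1, 1 − 0.14 + 0.86) = 1
(a -> (~d -> d)): min(1, 1 − 0.53 + 1) = 1
(~d /\ (a -> (~d -> d))) = min(0.14, 1) = 0.14
~b: Łukasiewicz ¬ gives 1 − 0.45 = 0.55
(~b \/ a) = max(0.55, 0.53) = 0.55
~a: Łukasiewicz ¬ gives 1 − 0.53 = 0.47
~a: Łukasiewicz ¬ gives 1 − 0.53 = 0.47
(~a \/ ~a) = max(0.47, 0.47) = 0.47
((~b \/ a) \/ (~a \/ ~a)) = max(0.55, 0.47) = 0.55
~((~b \/ a) \/ (~a \/ ~a)): Łukasiewicz ¬ gives 1 − 0.55 = 0.45
~~((~b \/ a) \/ (~a \/ ~a)): Łukasiewicz ¬ gives 1 − 0.45 = 0.55
((~d /\ (a -> (~d -> d))) /\ ~~((~b \/ a) \/ (~a \/ ~a))) = min(0.14, 0.55) = 0.14

0.14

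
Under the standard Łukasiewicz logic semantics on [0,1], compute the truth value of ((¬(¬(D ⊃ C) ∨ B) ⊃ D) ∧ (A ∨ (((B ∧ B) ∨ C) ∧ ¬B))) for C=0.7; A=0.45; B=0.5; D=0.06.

(D ⊃ C): min(1, 1 − 0.06 + 0.7) = 1
¬(D ⊃ C): Łukasiewicz ¬ gives 1 − 1 = 0
(¬(D ⊃ C) ∨ B) = max(0, 0.5) = 0.5
¬(¬(D ⊃ C) ∨ B): Łukasiewicz ¬ gives 1 − 0.5 = 0.5
(¬(¬(D ⊃ C) ∨ B) ⊃ D): min(1, 1 − 0.5 + 0.06) = 0.56
(B ∧ B) = min(0.5, 0.5) = 0.5
((B ∧ B) ∨ C) = max(0.5, 0.7) = 0.7
¬B: Łukasiewicz ¬ gives 1 − 0.5 = 0.5
(((B ∧ B) ∨ C) ∧ ¬B) = min(0.7, 0.5) = 0.5
(A ∨ (((B ∧ B) ∨ C) ∧ ¬B)) = max(0.45, 0.5) = 0.5
((¬(¬(D ⊃ C) ∨ B) ⊃ D) ∧ (A ∨ (((B ∧ B) ∨ C) ∧ ¬B))) = min(0.56, 0.5) = 0.5

0.50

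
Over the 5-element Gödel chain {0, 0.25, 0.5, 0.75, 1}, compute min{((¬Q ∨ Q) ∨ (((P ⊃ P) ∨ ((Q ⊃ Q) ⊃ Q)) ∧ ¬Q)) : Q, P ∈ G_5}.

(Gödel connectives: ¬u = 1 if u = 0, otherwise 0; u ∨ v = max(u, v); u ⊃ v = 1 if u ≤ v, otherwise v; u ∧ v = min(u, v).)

0.25

The minimum is attained at Q = 0.25, P = 0:
  ¬Q: Gödel ¬ of 0.25 = 0 (operand ≠ 0)
  (¬Q ∨ Q) = max(0, 0.25) = 0.25
  (P ⊃ P): 0 ≤ 0, so result = 1
  (Q ⊃ Q): 0.25 ≤ 0.25, so result = 1
  ((Q ⊃ Q) ⊃ Q): 1 > 0.25, so result = 0.25
  ((P ⊃ P) ∨ ((Q ⊃ Q) ⊃ Q)) = max(1, 0.25) = 1
  ¬Q: Gödel ¬ of 0.25 = 0 (operand ≠ 0)
  (((P ⊃ P) ∨ ((Q ⊃ Q) ⊃ Q)) ∧ ¬Q) = min(1, 0) = 0
  ((¬Q ∨ Q) ∨ (((P ⊃ P) ∨ ((Q ⊃ Q) ⊃ Q)) ∧ ¬Q)) = max(0.25, 0) = 0.25
Checking all 25 assignments confirms none give a value below 0.25.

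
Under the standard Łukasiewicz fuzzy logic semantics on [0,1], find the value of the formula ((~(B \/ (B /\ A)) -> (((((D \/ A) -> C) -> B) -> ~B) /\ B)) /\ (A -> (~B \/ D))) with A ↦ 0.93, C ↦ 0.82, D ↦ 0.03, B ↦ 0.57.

0.50

(B /\ A) = min(0.57, 0.93) = 0.57
(B \/ (B /\ A)) = max(0.57, 0.57) = 0.57
~(B \/ (B /\ A)): Łukasiewicz ¬ gives 1 − 0.57 = 0.43
(D \/ A) = max(0.03, 0.93) = 0.93
((D \/ A) -> C): min(1, 1 − 0.93 + 0.82) = 0.89
(((D \/ A) -> C) -> B): min(1, 1 − 0.89 + 0.57) = 0.68
~B: Łukasiewicz ¬ gives 1 − 0.57 = 0.43
((((D \/ A) -> C) -> B) -> ~B): min(1, 1 − 0.68 + 0.43) = 0.75
(((((D \/ A) -> C) -> B) -> ~B) /\ B) = min(0.75, 0.57) = 0.57
(~(B \/ (B /\ A)) -> (((((D \/ A) -> C) -> B) -> ~B) /\ B)): min(1, 1 − 0.43 + 0.57) = 1
~B: Łukasiewicz ¬ gives 1 − 0.57 = 0.43
(~B \/ D) = max(0.43, 0.03) = 0.43
(A -> (~B \/ D)): min(1, 1 − 0.93 + 0.43) = 0.5
((~(B \/ (B /\ A)) -> (((((D \/ A) -> C) -> B) -> ~B) /\ B)) /\ (A -> (~B \/ D))) = min(1, 0.5) = 0.5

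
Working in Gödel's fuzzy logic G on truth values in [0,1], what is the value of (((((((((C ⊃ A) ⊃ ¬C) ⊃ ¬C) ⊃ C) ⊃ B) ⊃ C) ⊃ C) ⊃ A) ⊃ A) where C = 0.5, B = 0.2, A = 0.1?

1.00

(C ⊃ A): 0.5 > 0.1, so result = 0.1
¬C: Gödel ¬ of 0.5 = 0 (operand ≠ 0)
((C ⊃ A) ⊃ ¬C): 0.1 > 0, so result = 0
¬C: Gödel ¬ of 0.5 = 0 (operand ≠ 0)
(((C ⊃ A) ⊃ ¬C) ⊃ ¬C): 0 ≤ 0, so result = 1
((((C ⊃ A) ⊃ ¬C) ⊃ ¬C) ⊃ C): 1 > 0.5, so result = 0.5
(((((C ⊃ A) ⊃ ¬C) ⊃ ¬C) ⊃ C) ⊃ B): 0.5 > 0.2, so result = 0.2
((((((C ⊃ A) ⊃ ¬C) ⊃ ¬C) ⊃ C) ⊃ B) ⊃ C): 0.2 ≤ 0.5, so result = 1
(((((((C ⊃ A) ⊃ ¬C) ⊃ ¬C) ⊃ C) ⊃ B) ⊃ C) ⊃ C): 1 > 0.5, so result = 0.5
((((((((C ⊃ A) ⊃ ¬C) ⊃ ¬C) ⊃ C) ⊃ B) ⊃ C) ⊃ C) ⊃ A): 0.5 > 0.1, so result = 0.1
(((((((((C ⊃ A) ⊃ ¬C) ⊃ ¬C) ⊃ C) ⊃ B) ⊃ C) ⊃ C) ⊃ A) ⊃ A): 0.1 ≤ 0.1, so result = 1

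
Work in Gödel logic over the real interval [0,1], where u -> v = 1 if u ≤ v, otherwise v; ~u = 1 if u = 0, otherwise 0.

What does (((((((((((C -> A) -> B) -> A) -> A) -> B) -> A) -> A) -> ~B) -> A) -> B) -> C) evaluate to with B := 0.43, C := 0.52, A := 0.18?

1.00

(C -> A): 0.52 > 0.18, so result = 0.18
((C -> A) -> B): 0.18 ≤ 0.43, so result = 1
(((C -> A) -> B) -> A): 1 > 0.18, so result = 0.18
((((C -> A) -> B) -> A) -> A): 0.18 ≤ 0.18, so result = 1
(((((C -> A) -> B) -> A) -> A) -> B): 1 > 0.43, so result = 0.43
((((((C -> A) -> B) -> A) -> A) -> B) -> A): 0.43 > 0.18, so result = 0.18
(((((((C -> A) -> B) -> A) -> A) -> B) -> A) -> A): 0.18 ≤ 0.18, so result = 1
~B: Gödel ¬ of 0.43 = 0 (operand ≠ 0)
((((((((C -> A) -> B) -> A) -> A) -> B) -> A) -> A) -> ~B): 1 > 0, so result = 0
(((((((((C -> A) -> B) -> A) -> A) -> B) -> A) -> A) -> ~B) -> A): 0 ≤ 0.18, so result = 1
((((((((((C -> A) -> B) -> A) -> A) -> B) -> A) -> A) -> ~B) -> A) -> B): 1 > 0.43, so result = 0.43
(((((((((((C -> A) -> B) -> A) -> A) -> B) -> A) -> A) -> ~B) -> A) -> B) -> C): 0.43 ≤ 0.52, so result = 1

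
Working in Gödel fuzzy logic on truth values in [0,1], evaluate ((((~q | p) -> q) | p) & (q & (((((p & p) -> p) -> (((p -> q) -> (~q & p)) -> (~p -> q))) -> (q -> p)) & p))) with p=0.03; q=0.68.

~q: Gödel ¬ of 0.68 = 0 (operand ≠ 0)
(~q | p) = max(0, 0.03) = 0.03
((~q | p) -> q): 0.03 ≤ 0.68, so result = 1
(((~q | p) -> q) | p) = max(1, 0.03) = 1
(p & p) = min(0.03, 0.03) = 0.03
((p & p) -> p): 0.03 ≤ 0.03, so result = 1
(p -> q): 0.03 ≤ 0.68, so result = 1
~q: Gödel ¬ of 0.68 = 0 (operand ≠ 0)
(~q & p) = min(0, 0.03) = 0
((p -> q) -> (~q & p)): 1 > 0, so result = 0
~p: Gödel ¬ of 0.03 = 0 (operand ≠ 0)
(~p -> q): 0 ≤ 0.68, so result = 1
(((p -> q) -> (~q & p)) -> (~p -> q)): 0 ≤ 1, so result = 1
(((p & p) -> p) -> (((p -> q) -> (~q & p)) -> (~p -> q))): 1 ≤ 1, so result = 1
(q -> p): 0.68 > 0.03, so result = 0.03
((((p & p) -> p) -> (((p -> q) -> (~q & p)) -> (~p -> q))) -> (q -> p)): 1 > 0.03, so result = 0.03
(((((p & p) -> p) -> (((p -> q) -> (~q & p)) -> (~p -> q))) -> (q -> p)) & p) = min(0.03, 0.03) = 0.03
(q & (((((p & p) -> p) -> (((p -> q) -> (~q & p)) -> (~p -> q))) -> (q -> p)) & p)) = min(0.68, 0.03) = 0.03
((((~q | p) -> q) | p) & (q & (((((p & p) -> p) -> (((p -> q) -> (~q & p)) -> (~p -> q))) -> (q -> p)) & p))) = min(1, 0.03) = 0.03

0.03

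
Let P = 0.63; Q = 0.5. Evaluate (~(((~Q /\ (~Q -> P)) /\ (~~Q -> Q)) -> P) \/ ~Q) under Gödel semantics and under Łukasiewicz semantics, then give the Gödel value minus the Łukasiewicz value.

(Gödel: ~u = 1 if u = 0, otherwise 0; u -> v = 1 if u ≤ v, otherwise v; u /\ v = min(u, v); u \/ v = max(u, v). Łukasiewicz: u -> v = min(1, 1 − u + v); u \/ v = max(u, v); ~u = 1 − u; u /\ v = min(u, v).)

Gödel evaluation:
  ~Q: Gödel ¬ of 0.5 = 0 (operand ≠ 0)
  ~Q: Gödel ¬ of 0.5 = 0 (operand ≠ 0)
  (~Q -> P): 0 ≤ 0.63, so result = 1
  (~Q /\ (~Q -> P)) = min(0, 1) = 0
  ~Q: Gödel ¬ of 0.5 = 0 (operand ≠ 0)
  ~~Q: Gödel ¬ of 0 = 1 (operand is 0)
  (~~Q -> Q): 1 > 0.5, so result = 0.5
  ((~Q /\ (~Q -> P)) /\ (~~Q -> Q)) = min(0, 0.5) = 0
  (((~Q /\ (~Q -> P)) /\ (~~Q -> Q)) -> P): 0 ≤ 0.63, so result = 1
  ~(((~Q /\ (~Q -> P)) /\ (~~Q -> Q)) -> P): Gödel ¬ of 1 = 0 (operand ≠ 0)
  ~Q: Gödel ¬ of 0.5 = 0 (operand ≠ 0)
  (~(((~Q /\ (~Q -> P)) /\ (~~Q -> Q)) -> P) \/ ~Q) = max(0, 0) = 0
  Gödel value = 0
Łukasiewicz evaluation:
  ~Q: Łukasiewicz ¬ gives 1 − 0.5 = 0.5
  ~Q: Łukasiewicz ¬ gives 1 − 0.5 = 0.5
  (~Q -> P): min(1, 1 − 0.5 + 0.63) = 1
  (~Q /\ (~Q -> P)) = min(0.5, 1) = 0.5
  ~Q: Łukasiewicz ¬ gives 1 − 0.5 = 0.5
  ~~Q: Łukasiewicz ¬ gives 1 − 0.5 = 0.5
  (~~Q -> Q): min(1, 1 − 0.5 + 0.5) = 1
  ((~Q /\ (~Q -> P)) /\ (~~Q -> Q)) = min(0.5, 1) = 0.5
  (((~Q /\ (~Q -> P)) /\ (~~Q -> Q)) -> P): min(1, 1 − 0.5 + 0.63) = 1
  ~(((~Q /\ (~Q -> P)) /\ (~~Q -> Q)) -> P): Łukasiewicz ¬ gives 1 − 1 = 0
  ~Q: Łukasiewicz ¬ gives 1 − 0.5 = 0.5
  (~(((~Q /\ (~Q -> P)) /\ (~~Q -> Q)) -> P) \/ ~Q) = max(0, 0.5) = 0.5
  Łukasiewicz value = 0.5
Difference: 0 − 0.5 = -0.50

-0.50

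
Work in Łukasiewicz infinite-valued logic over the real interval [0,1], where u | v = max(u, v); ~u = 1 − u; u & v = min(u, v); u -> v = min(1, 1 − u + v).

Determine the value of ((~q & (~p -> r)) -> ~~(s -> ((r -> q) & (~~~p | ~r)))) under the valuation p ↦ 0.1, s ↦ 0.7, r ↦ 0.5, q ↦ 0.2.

~q: Łukasiewicz ¬ gives 1 − 0.2 = 0.8
~p: Łukasiewicz ¬ gives 1 − 0.1 = 0.9
(~p -> r): min(1, 1 − 0.9 + 0.5) = 0.6
(~q & (~p -> r)) = min(0.8, 0.6) = 0.6
(r -> q): min(1, 1 − 0.5 + 0.2) = 0.7
~p: Łukasiewicz ¬ gives 1 − 0.1 = 0.9
~~p: Łukasiewicz ¬ gives 1 − 0.9 = 0.1
~~~p: Łukasiewicz ¬ gives 1 − 0.1 = 0.9
~r: Łukasiewicz ¬ gives 1 − 0.5 = 0.5
(~~~p | ~r) = max(0.9, 0.5) = 0.9
((r -> q) & (~~~p | ~r)) = min(0.7, 0.9) = 0.7
(s -> ((r -> q) & (~~~p | ~r))): min(1, 1 − 0.7 + 0.7) = 1
~(s -> ((r -> q) & (~~~p | ~r))): Łukasiewicz ¬ gives 1 − 1 = 0
~~(s -> ((r -> q) & (~~~p | ~r))): Łukasiewicz ¬ gives 1 − 0 = 1
((~q & (~p -> r)) -> ~~(s -> ((r -> q) & (~~~p | ~r)))): min(1, 1 − 0.6 + 1) = 1

1.00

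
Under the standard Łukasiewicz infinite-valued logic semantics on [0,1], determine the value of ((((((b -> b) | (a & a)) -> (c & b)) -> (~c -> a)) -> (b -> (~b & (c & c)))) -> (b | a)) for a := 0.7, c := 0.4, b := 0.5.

(b -> b): min(1, 1 − 0.5 + 0.5) = 1
(a & a) = min(0.7, 0.7) = 0.7
((b -> b) | (a & a)) = max(1, 0.7) = 1
(c & b) = min(0.4, 0.5) = 0.4
(((b -> b) | (a & a)) -> (c & b)): min(1, 1 − 1 + 0.4) = 0.4
~c: Łukasiewicz ¬ gives 1 − 0.4 = 0.6
(~c -> a): min(1, 1 − 0.6 + 0.7) = 1
((((b -> b) | (a & a)) -> (c & b)) -> (~c -> a)): min(1, 1 − 0.4 + 1) = 1
~b: Łukasiewicz ¬ gives 1 − 0.5 = 0.5
(c & c) = min(0.4, 0.4) = 0.4
(~b & (c & c)) = min(0.5, 0.4) = 0.4
(b -> (~b & (c & c))): min(1, 1 − 0.5 + 0.4) = 0.9
(((((b -> b) | (a & a)) -> (c & b)) -> (~c -> a)) -> (b -> (~b & (c & c)))): min(1, 1 − 1 + 0.9) = 0.9
(b | a) = max(0.5, 0.7) = 0.7
((((((b -> b) | (a & a)) -> (c & b)) -> (~c -> a)) -> (b -> (~b & (c & c)))) -> (b | a)): min(1, 1 − 0.9 + 0.7) = 0.8

0.80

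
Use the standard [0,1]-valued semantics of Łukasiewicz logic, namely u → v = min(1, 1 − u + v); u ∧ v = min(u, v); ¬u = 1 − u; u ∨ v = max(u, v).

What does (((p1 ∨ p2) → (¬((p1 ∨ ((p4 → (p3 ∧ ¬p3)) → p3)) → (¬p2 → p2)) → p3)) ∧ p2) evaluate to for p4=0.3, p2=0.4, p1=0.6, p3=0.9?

0.40

(p1 ∨ p2) = max(0.6, 0.4) = 0.6
¬p3: Łukasiewicz ¬ gives 1 − 0.9 = 0.1
(p3 ∧ ¬p3) = min(0.9, 0.1) = 0.1
(p4 → (p3 ∧ ¬p3)): min(1, 1 − 0.3 + 0.1) = 0.8
((p4 → (p3 ∧ ¬p3)) → p3): min(1, 1 − 0.8 + 0.9) = 1
(p1 ∨ ((p4 → (p3 ∧ ¬p3)) → p3)) = max(0.6, 1) = 1
¬p2: Łukasiewicz ¬ gives 1 − 0.4 = 0.6
(¬p2 → p2): min(1, 1 − 0.6 + 0.4) = 0.8
((p1 ∨ ((p4 → (p3 ∧ ¬p3)) → p3)) → (¬p2 → p2)): min(1, 1 − 1 + 0.8) = 0.8
¬((p1 ∨ ((p4 → (p3 ∧ ¬p3)) → p3)) → (¬p2 → p2)): Łukasiewicz ¬ gives 1 − 0.8 = 0.2
(¬((p1 ∨ ((p4 → (p3 ∧ ¬p3)) → p3)) → (¬p2 → p2)) → p3): min(1, 1 − 0.2 + 0.9) = 1
((p1 ∨ p2) → (¬((p1 ∨ ((p4 → (p3 ∧ ¬p3)) → p3)) → (¬p2 → p2)) → p3)): min(1, 1 − 0.6 + 1) = 1
(((p1 ∨ p2) → (¬((p1 ∨ ((p4 → (p3 ∧ ¬p3)) → p3)) → (¬p2 → p2)) → p3)) ∧ p2) = min(1, 0.4) = 0.4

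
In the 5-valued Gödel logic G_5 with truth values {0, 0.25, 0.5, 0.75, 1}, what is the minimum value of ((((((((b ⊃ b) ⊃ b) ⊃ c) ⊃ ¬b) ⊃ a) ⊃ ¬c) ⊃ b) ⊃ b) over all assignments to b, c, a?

0.00

The minimum is attained at b = 0, c = 0.25, a = 0.25:
  (b ⊃ b): 0 ≤ 0, so result = 1
  ((b ⊃ b) ⊃ b): 1 > 0, so result = 0
  (((b ⊃ b) ⊃ b) ⊃ c): 0 ≤ 0.25, so result = 1
  ¬b: Gödel ¬ of 0 = 1 (operand is 0)
  ((((b ⊃ b) ⊃ b) ⊃ c) ⊃ ¬b): 1 ≤ 1, so result = 1
  (((((b ⊃ b) ⊃ b) ⊃ c) ⊃ ¬b) ⊃ a): 1 > 0.25, so result = 0.25
  ¬c: Gödel ¬ of 0.25 = 0 (operand ≠ 0)
  ((((((b ⊃ b) ⊃ b) ⊃ c) ⊃ ¬b) ⊃ a) ⊃ ¬c): 0.25 > 0, so result = 0
  (((((((b ⊃ b) ⊃ b) ⊃ c) ⊃ ¬b) ⊃ a) ⊃ ¬c) ⊃ b): 0 ≤ 0, so result = 1
  ((((((((b ⊃ b) ⊃ b) ⊃ c) ⊃ ¬b) ⊃ a) ⊃ ¬c) ⊃ b) ⊃ b): 1 > 0, so result = 0
Checking all 125 assignments confirms none give a value below 0.00.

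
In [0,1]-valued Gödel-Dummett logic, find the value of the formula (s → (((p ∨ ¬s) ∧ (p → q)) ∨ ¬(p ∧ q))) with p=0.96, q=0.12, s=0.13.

¬s: Gödel ¬ of 0.13 = 0 (operand ≠ 0)
(p ∨ ¬s) = max(0.96, 0) = 0.96
(p → q): 0.96 > 0.12, so result = 0.12
((p ∨ ¬s) ∧ (p → q)) = min(0.96, 0.12) = 0.12
(p ∧ q) = min(0.96, 0.12) = 0.12
¬(p ∧ q): Gödel ¬ of 0.12 = 0 (operand ≠ 0)
(((p ∨ ¬s) ∧ (p → q)) ∨ ¬(p ∧ q)) = max(0.12, 0) = 0.12
(s → (((p ∨ ¬s) ∧ (p → q)) ∨ ¬(p ∧ q))): 0.13 > 0.12, so result = 0.12

0.12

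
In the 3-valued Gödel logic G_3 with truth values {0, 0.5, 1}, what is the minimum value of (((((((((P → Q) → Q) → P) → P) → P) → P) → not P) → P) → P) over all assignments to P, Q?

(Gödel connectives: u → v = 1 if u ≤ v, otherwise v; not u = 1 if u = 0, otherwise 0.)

The minimum is attained at P = 0.5, Q = 0:
  (P → Q): 0.5 > 0, so result = 0
  ((P → Q) → Q): 0 ≤ 0, so result = 1
  (((P → Q) → Q) → P): 1 > 0.5, so result = 0.5
  ((((P → Q) → Q) → P) → P): 0.5 ≤ 0.5, so result = 1
  (((((P → Q) → Q) → P) → P) → P): 1 > 0.5, so result = 0.5
  ((((((P → Q) → Q) → P) → P) → P) → P): 0.5 ≤ 0.5, so result = 1
  not P: Gödel ¬ of 0.5 = 0 (operand ≠ 0)
  (((((((P → Q) → Q) → P) → P) → P) → P) → not P): 1 > 0, so result = 0
  ((((((((P → Q) → Q) → P) → P) → P) → P) → not P) → P): 0 ≤ 0.5, so result = 1
  (((((((((P → Q) → Q) → P) → P) → P) → P) → not P) → P) → P): 1 > 0.5, so result = 0.5
Checking all 9 assignments confirms none give a value below 0.50.

0.50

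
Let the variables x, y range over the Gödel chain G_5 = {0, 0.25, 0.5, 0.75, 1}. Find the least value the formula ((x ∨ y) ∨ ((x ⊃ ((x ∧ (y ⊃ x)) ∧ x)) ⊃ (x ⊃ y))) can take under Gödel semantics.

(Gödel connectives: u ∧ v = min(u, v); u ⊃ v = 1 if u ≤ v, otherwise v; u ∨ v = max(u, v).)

The minimum is attained at x = 0.25, y = 0:
  (x ∨ y) = max(0.25, 0) = 0.25
  (y ⊃ x): 0 ≤ 0.25, so result = 1
  (x ∧ (y ⊃ x)) = min(0.25, 1) = 0.25
  ((x ∧ (y ⊃ x)) ∧ x) = min(0.25, 0.25) = 0.25
  (x ⊃ ((x ∧ (y ⊃ x)) ∧ x)): 0.25 ≤ 0.25, so result = 1
  (x ⊃ y): 0.25 > 0, so result = 0
  ((x ⊃ ((x ∧ (y ⊃ x)) ∧ x)) ⊃ (x ⊃ y)): 1 > 0, so result = 0
  ((x ∨ y) ∨ ((x ⊃ ((x ∧ (y ⊃ x)) ∧ x)) ⊃ (x ⊃ y))) = max(0.25, 0) = 0.25
Checking all 25 assignments confirms none give a value below 0.25.

0.25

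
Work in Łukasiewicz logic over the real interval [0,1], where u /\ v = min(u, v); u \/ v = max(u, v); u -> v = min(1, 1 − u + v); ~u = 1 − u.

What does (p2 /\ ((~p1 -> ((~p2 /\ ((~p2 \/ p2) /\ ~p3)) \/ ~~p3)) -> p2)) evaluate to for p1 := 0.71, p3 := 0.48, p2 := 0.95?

0.95

~p1: Łukasiewicz ¬ gives 1 − 0.71 = 0.29
~p2: Łukasiewicz ¬ gives 1 − 0.95 = 0.05
~p2: Łukasiewicz ¬ gives 1 − 0.95 = 0.05
(~p2 \/ p2) = max(0.05, 0.95) = 0.95
~p3: Łukasiewicz ¬ gives 1 − 0.48 = 0.52
((~p2 \/ p2) /\ ~p3) = min(0.95, 0.52) = 0.52
(~p2 /\ ((~p2 \/ p2) /\ ~p3)) = min(0.05, 0.52) = 0.05
~p3: Łukasiewicz ¬ gives 1 − 0.48 = 0.52
~~p3: Łukasiewicz ¬ gives 1 − 0.52 = 0.48
((~p2 /\ ((~p2 \/ p2) /\ ~p3)) \/ ~~p3) = max(0.05, 0.48) = 0.48
(~p1 -> ((~p2 /\ ((~p2 \/ p2) /\ ~p3)) \/ ~~p3)): min(1, 1 − 0.29 + 0.48) = 1
((~p1 -> ((~p2 /\ ((~p2 \/ p2) /\ ~p3)) \/ ~~p3)) -> p2): min(1, 1 − 1 + 0.95) = 0.95
(p2 /\ ((~p1 -> ((~p2 /\ ((~p2 \/ p2) /\ ~p3)) \/ ~~p3)) -> p2)) = min(0.95, 0.95) = 0.95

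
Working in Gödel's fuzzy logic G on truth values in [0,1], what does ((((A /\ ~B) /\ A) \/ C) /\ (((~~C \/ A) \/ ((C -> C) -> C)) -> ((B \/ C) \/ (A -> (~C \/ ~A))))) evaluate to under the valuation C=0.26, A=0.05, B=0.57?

~B: Gödel ¬ of 0.57 = 0 (operand ≠ 0)
(A /\ ~B) = min(0.05, 0) = 0
((A /\ ~B) /\ A) = min(0, 0.05) = 0
(((A /\ ~B) /\ A) \/ C) = max(0, 0.26) = 0.26
~C: Gödel ¬ of 0.26 = 0 (operand ≠ 0)
~~C: Gödel ¬ of 0 = 1 (operand is 0)
(~~C \/ A) = max(1, 0.05) = 1
(C -> C): 0.26 ≤ 0.26, so result = 1
((C -> C) -> C): 1 > 0.26, so result = 0.26
((~~C \/ A) \/ ((C -> C) -> C)) = max(1, 0.26) = 1
(B \/ C) = max(0.57, 0.26) = 0.57
~C: Gödel ¬ of 0.26 = 0 (operand ≠ 0)
~A: Gödel ¬ of 0.05 = 0 (operand ≠ 0)
(~C \/ ~A) = max(0, 0) = 0
(A -> (~C \/ ~A)): 0.05 > 0, so result = 0
((B \/ C) \/ (A -> (~C \/ ~A))) = max(0.57, 0) = 0.57
(((~~C \/ A) \/ ((C -> C) -> C)) -> ((B \/ C) \/ (A -> (~C \/ ~A)))): 1 > 0.57, so result = 0.57
((((A /\ ~B) /\ A) \/ C) /\ (((~~C \/ A) \/ ((C -> C) -> C)) -> ((B \/ C) \/ (A -> (~C \/ ~A))))) = min(0.26, 0.57) = 0.26

0.26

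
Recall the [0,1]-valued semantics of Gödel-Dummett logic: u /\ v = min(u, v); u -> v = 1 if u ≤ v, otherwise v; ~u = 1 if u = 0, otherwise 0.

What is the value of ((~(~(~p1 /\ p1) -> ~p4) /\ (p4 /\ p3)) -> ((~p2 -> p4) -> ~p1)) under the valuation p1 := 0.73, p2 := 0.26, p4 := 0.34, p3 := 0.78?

0.00

~p1: Gödel ¬ of 0.73 = 0 (operand ≠ 0)
(~p1 /\ p1) = min(0, 0.73) = 0
~(~p1 /\ p1): Gödel ¬ of 0 = 1 (operand is 0)
~p4: Gödel ¬ of 0.34 = 0 (operand ≠ 0)
(~(~p1 /\ p1) -> ~p4): 1 > 0, so result = 0
~(~(~p1 /\ p1) -> ~p4): Gödel ¬ of 0 = 1 (operand is 0)
(p4 /\ p3) = min(0.34, 0.78) = 0.34
(~(~(~p1 /\ p1) -> ~p4) /\ (p4 /\ p3)) = min(1, 0.34) = 0.34
~p2: Gödel ¬ of 0.26 = 0 (operand ≠ 0)
(~p2 -> p4): 0 ≤ 0.34, so result = 1
~p1: Gödel ¬ of 0.73 = 0 (operand ≠ 0)
((~p2 -> p4) -> ~p1): 1 > 0, so result = 0
((~(~(~p1 /\ p1) -> ~p4) /\ (p4 /\ p3)) -> ((~p2 -> p4) -> ~p1)): 0.34 > 0, so result = 0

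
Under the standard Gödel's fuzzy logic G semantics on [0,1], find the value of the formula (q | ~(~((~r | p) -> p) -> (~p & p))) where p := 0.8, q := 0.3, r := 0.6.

~r: Gödel ¬ of 0.6 = 0 (operand ≠ 0)
(~r | p) = max(0, 0.8) = 0.8
((~r | p) -> p): 0.8 ≤ 0.8, so result = 1
~((~r | p) -> p): Gödel ¬ of 1 = 0 (operand ≠ 0)
~p: Gödel ¬ of 0.8 = 0 (operand ≠ 0)
(~p & p) = min(0, 0.8) = 0
(~((~r | p) -> p) -> (~p & p)): 0 ≤ 0, so result = 1
~(~((~r | p) -> p) -> (~p & p)): Gödel ¬ of 1 = 0 (operand ≠ 0)
(q | ~(~((~r | p) -> p) -> (~p & p))) = max(0.3, 0) = 0.3

0.30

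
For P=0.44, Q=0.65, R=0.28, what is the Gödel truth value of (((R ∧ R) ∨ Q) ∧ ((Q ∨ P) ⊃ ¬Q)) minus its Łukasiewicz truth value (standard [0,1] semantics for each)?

-0.65

Gödel evaluation:
  (R ∧ R) = min(0.28, 0.28) = 0.28
  ((R ∧ R) ∨ Q) = max(0.28, 0.65) = 0.65
  (Q ∨ P) = max(0.65, 0.44) = 0.65
  ¬Q: Gödel ¬ of 0.65 = 0 (operand ≠ 0)
  ((Q ∨ P) ⊃ ¬Q): 0.65 > 0, so result = 0
  (((R ∧ R) ∨ Q) ∧ ((Q ∨ P) ⊃ ¬Q)) = min(0.65, 0) = 0
  Gödel value = 0
Łukasiewicz evaluation:
  (R ∧ R) = min(0.28, 0.28) = 0.28
  ((R ∧ R) ∨ Q) = max(0.28, 0.65) = 0.65
  (Q ∨ P) = max(0.65, 0.44) = 0.65
  ¬Q: Łukasiewicz ¬ gives 1 − 0.65 = 0.35
  ((Q ∨ P) ⊃ ¬Q): min(1, 1 − 0.65 + 0.35) = 0.7
  (((R ∧ R) ∨ Q) ∧ ((Q ∨ P) ⊃ ¬Q)) = min(0.65, 0.7) = 0.65
  Łukasiewicz value = 0.65
Difference: 0 − 0.65 = -0.65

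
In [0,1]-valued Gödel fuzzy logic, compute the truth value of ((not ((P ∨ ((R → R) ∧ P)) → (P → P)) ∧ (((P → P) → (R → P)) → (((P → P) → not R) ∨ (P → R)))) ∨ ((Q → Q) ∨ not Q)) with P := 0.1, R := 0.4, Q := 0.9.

(R → R): 0.4 ≤ 0.4, so result = 1
((R → R) ∧ P) = min(1, 0.1) = 0.1
(P ∨ ((R → R) ∧ P)) = max(0.1, 0.1) = 0.1
(P → P): 0.1 ≤ 0.1, so result = 1
((P ∨ ((R → R) ∧ P)) → (P → P)): 0.1 ≤ 1, so result = 1
not ((P ∨ ((R → R) ∧ P)) → (P → P)): Gödel ¬ of 1 = 0 (operand ≠ 0)
(P → P): 0.1 ≤ 0.1, so result = 1
(R → P): 0.4 > 0.1, so result = 0.1
((P → P) → (R → P)): 1 > 0.1, so result = 0.1
(P → P): 0.1 ≤ 0.1, so result = 1
not R: Gödel ¬ of 0.4 = 0 (operand ≠ 0)
((P → P) → not R): 1 > 0, so result = 0
(P → R): 0.1 ≤ 0.4, so result = 1
(((P → P) → not R) ∨ (P → R)) = max(0, 1) = 1
(((P → P) → (R → P)) → (((P → P) → not R) ∨ (P → R))): 0.1 ≤ 1, so result = 1
(not ((P ∨ ((R → R) ∧ P)) → (P → P)) ∧ (((P → P) → (R → P)) → (((P → P) → not R) ∨ (P → R)))) = min(0, 1) = 0
(Q → Q): 0.9 ≤ 0.9, so result = 1
not Q: Gödel ¬ of 0.9 = 0 (operand ≠ 0)
((Q → Q) ∨ not Q) = max(1, 0) = 1
((not ((P ∨ ((R → R) ∧ P)) → (P → P)) ∧ (((P → P) → (R → P)) → (((P → P) → not R) ∨ (P → R)))) ∨ ((Q → Q) ∨ not Q)) = max(0, 1) = 1

1.00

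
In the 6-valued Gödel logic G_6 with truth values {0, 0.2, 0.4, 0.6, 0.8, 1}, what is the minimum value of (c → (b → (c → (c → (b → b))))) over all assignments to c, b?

Every assignment gives 1. For instance at c = 0, b = 0:
  (b → b): 0 ≤ 0, so result = 1
  (c → (b → b)): 0 ≤ 1, so result = 1
  (c → (c → (b → b))): 0 ≤ 1, so result = 1
  (b → (c → (c → (b → b)))): 0 ≤ 1, so result = 1
  (c → (b → (c → (c → (b → b))))): 0 ≤ 1, so result = 1
All 36 assignments give value 1 — the formula is a G_6-tautology.

1.00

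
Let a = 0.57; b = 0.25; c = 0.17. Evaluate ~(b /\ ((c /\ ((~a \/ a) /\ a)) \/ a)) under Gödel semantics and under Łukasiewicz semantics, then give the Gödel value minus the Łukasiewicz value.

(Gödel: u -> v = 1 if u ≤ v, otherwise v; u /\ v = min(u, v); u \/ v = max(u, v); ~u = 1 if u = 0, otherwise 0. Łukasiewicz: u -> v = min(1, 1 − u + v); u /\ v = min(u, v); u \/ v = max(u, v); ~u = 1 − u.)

Gödel evaluation:
  ~a: Gödel ¬ of 0.57 = 0 (operand ≠ 0)
  (~a \/ a) = max(0, 0.57) = 0.57
  ((~a \/ a) /\ a) = min(0.57, 0.57) = 0.57
  (c /\ ((~a \/ a) /\ a)) = min(0.17, 0.57) = 0.17
  ((c /\ ((~a \/ a) /\ a)) \/ a) = max(0.17, 0.57) = 0.57
  (b /\ ((c /\ ((~a \/ a) /\ a)) \/ a)) = min(0.25, 0.57) = 0.25
  ~(b /\ ((c /\ ((~a \/ a) /\ a)) \/ a)): Gödel ¬ of 0.25 = 0 (operand ≠ 0)
  Gödel value = 0
Łukasiewicz evaluation:
  ~a: Łukasiewicz ¬ gives 1 − 0.57 = 0.43
  (~a \/ a) = max(0.43, 0.57) = 0.57
  ((~a \/ a) /\ a) = min(0.57, 0.57) = 0.57
  (c /\ ((~a \/ a) /\ a)) = min(0.17, 0.57) = 0.17
  ((c /\ ((~a \/ a) /\ a)) \/ a) = max(0.17, 0.57) = 0.57
  (b /\ ((c /\ ((~a \/ a) /\ a)) \/ a)) = min(0.25, 0.57) = 0.25
  ~(b /\ ((c /\ ((~a \/ a) /\ a)) \/ a)): Łukasiewicz ¬ gives 1 − 0.25 = 0.75
  Łukasiewicz value = 0.75
Difference: 0 − 0.75 = -0.75

-0.75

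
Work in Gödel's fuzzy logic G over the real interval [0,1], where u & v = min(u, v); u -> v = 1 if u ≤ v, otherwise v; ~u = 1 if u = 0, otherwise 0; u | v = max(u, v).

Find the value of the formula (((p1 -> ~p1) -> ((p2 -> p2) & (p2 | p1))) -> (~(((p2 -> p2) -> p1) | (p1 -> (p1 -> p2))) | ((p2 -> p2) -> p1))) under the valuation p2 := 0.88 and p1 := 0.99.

~p1: Gödel ¬ of 0.99 = 0 (operand ≠ 0)
(p1 -> ~p1): 0.99 > 0, so result = 0
(p2 -> p2): 0.88 ≤ 0.88, so result = 1
(p2 | p1) = max(0.88, 0.99) = 0.99
((p2 -> p2) & (p2 | p1)) = min(1, 0.99) = 0.99
((p1 -> ~p1) -> ((p2 -> p2) & (p2 | p1))): 0 ≤ 0.99, so result = 1
(p2 -> p2): 0.88 ≤ 0.88, so result = 1
((p2 -> p2) -> p1): 1 > 0.99, so result = 0.99
(p1 -> p2): 0.99 > 0.88, so result = 0.88
(p1 -> (p1 -> p2)): 0.99 > 0.88, so result = 0.88
(((p2 -> p2) -> p1) | (p1 -> (p1 -> p2))) = max(0.99, 0.88) = 0.99
~(((p2 -> p2) -> p1) | (p1 -> (p1 -> p2))): Gödel ¬ of 0.99 = 0 (operand ≠ 0)
(p2 -> p2): 0.88 ≤ 0.88, so result = 1
((p2 -> p2) -> p1): 1 > 0.99, so result = 0.99
(~(((p2 -> p2) -> p1) | (p1 -> (p1 -> p2))) | ((p2 -> p2) -> p1)) = max(0, 0.99) = 0.99
(((p1 -> ~p1) -> ((p2 -> p2) & (p2 | p1))) -> (~(((p2 -> p2) -> p1) | (p1 -> (p1 -> p2))) | ((p2 -> p2) -> p1))): 1 > 0.99, so result = 0.99

0.99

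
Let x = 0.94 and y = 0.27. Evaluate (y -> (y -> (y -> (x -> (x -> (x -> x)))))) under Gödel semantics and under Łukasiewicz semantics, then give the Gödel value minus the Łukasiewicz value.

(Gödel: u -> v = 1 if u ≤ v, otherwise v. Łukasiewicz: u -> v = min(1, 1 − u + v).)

Gödel evaluation:
  (x -> x): 0.94 ≤ 0.94, so result = 1
  (x -> (x -> x)): 0.94 ≤ 1, so result = 1
  (x -> (x -> (x -> x))): 0.94 ≤ 1, so result = 1
  (y -> (x -> (x -> (x -> x)))): 0.27 ≤ 1, so result = 1
  (y -> (y -> (x -> (x -> (x -> x))))): 0.27 ≤ 1, so result = 1
  (y -> (y -> (y -> (x -> (x -> (x -> x)))))): 0.27 ≤ 1, so result = 1
  Gödel value = 1
Łukasiewicz evaluation:
  (x -> x): min(1, 1 − 0.94 + 0.94) = 1
  (x -> (x -> x)): min(1, 1 − 0.94 + 1) = 1
  (x -> (x -> (x -> x))): min(1, 1 − 0.94 + 1) = 1
  (y -> (x -> (x -> (x -> x)))): min(1, 1 − 0.27 + 1) = 1
  (y -> (y -> (x -> (x -> (x -> x))))): min(1, 1 − 0.27 + 1) = 1
  (y -> (y -> (y -> (x -> (x -> (x -> x)))))): min(1, 1 − 0.27 + 1) = 1
  Łukasiewicz value = 1
Difference: 1 − 1 = 0.00

0.00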